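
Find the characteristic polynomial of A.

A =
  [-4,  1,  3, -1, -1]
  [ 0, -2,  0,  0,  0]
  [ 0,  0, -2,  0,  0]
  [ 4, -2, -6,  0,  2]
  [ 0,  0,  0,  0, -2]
x^5 + 10*x^4 + 40*x^3 + 80*x^2 + 80*x + 32

Expanding det(x·I − A) (e.g. by cofactor expansion or by noting that A is similar to its Jordan form J, which has the same characteristic polynomial as A) gives
  χ_A(x) = x^5 + 10*x^4 + 40*x^3 + 80*x^2 + 80*x + 32
which factors as (x + 2)^5. The eigenvalues (with algebraic multiplicities) are λ = -2 with multiplicity 5.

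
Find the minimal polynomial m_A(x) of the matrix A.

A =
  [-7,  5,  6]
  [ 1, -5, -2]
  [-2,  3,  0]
x^3 + 12*x^2 + 48*x + 64

The characteristic polynomial is χ_A(x) = (x + 4)^3, so the eigenvalues are known. The minimal polynomial is
  m_A(x) = Π_λ (x − λ)^{k_λ}
where k_λ is the size of the *largest* Jordan block for λ (equivalently, the smallest k with (A − λI)^k v = 0 for every generalised eigenvector v of λ).

  λ = -4: largest Jordan block has size 3, contributing (x + 4)^3

So m_A(x) = (x + 4)^3 = x^3 + 12*x^2 + 48*x + 64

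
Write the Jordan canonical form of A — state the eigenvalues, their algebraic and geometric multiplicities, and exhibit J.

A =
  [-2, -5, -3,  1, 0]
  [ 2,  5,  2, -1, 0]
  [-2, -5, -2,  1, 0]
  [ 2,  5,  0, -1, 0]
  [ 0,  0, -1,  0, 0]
J_3(0) ⊕ J_1(0) ⊕ J_1(0)

The characteristic polynomial is
  det(x·I − A) = x^5

Eigenvalues and multiplicities (the geometric multiplicity of λ is n − rank(A − λI), which equals the number of Jordan blocks for λ):
  λ = 0: algebraic multiplicity = 5, geometric multiplicity = 3

Determining the block sizes for each eigenvalue:
  λ = 0: with am = 5 and gm = 3, the partition is not yet determined (e.g. several partitions of 5 into 3 parts exist). Let N = A − (0)·I. Computing rank(N^1) = 2, rank(N^2) = 1, rank(N^3) = 0; the number of blocks of size ≥ j is rank(N^{j−1}) − rank(N^j), giving [3, 1, 1]. So we have 1 block(s) of size 3, 2 block(s) of size 1 → block sizes [3, 1, 1]

Assembling the blocks gives a Jordan form
J =
  [0, 1, 0, 0, 0]
  [0, 0, 1, 0, 0]
  [0, 0, 0, 0, 0]
  [0, 0, 0, 0, 0]
  [0, 0, 0, 0, 0]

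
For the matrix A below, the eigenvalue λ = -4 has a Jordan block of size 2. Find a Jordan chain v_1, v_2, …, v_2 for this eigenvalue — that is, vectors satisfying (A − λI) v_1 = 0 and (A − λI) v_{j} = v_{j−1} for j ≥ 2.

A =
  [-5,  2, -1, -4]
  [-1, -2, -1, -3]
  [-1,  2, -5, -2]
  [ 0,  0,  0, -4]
A Jordan chain for λ = -4 of length 2:
v_1 = (-1, -1, -1, 0)ᵀ
v_2 = (1, 0, 0, 0)ᵀ

Let N = A − (-4)·I. We want v_2 with N^2 v_2 = 0 but N^1 v_2 ≠ 0; then v_{j-1} := N · v_j for j = 2, …, 2.

Pick v_2 = (1, 0, 0, 0)ᵀ.
Then v_1 = N · v_2 = (-1, -1, -1, 0)ᵀ.

Sanity check: (A − (-4)·I) v_1 = (0, 0, 0, 0)ᵀ = 0. ✓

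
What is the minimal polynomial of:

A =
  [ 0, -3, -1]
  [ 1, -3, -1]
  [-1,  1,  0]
x^3 + 3*x^2 + 3*x + 1

The characteristic polynomial is χ_A(x) = (x + 1)^3, so the eigenvalues are known. The minimal polynomial is
  m_A(x) = Π_λ (x − λ)^{k_λ}
where k_λ is the size of the *largest* Jordan block for λ (equivalently, the smallest k with (A − λI)^k v = 0 for every generalised eigenvector v of λ).

  λ = -1: largest Jordan block has size 3, contributing (x + 1)^3

So m_A(x) = (x + 1)^3 = x^3 + 3*x^2 + 3*x + 1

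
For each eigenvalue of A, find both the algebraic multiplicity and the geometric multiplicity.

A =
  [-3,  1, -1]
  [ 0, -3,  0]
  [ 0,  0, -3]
λ = -3: alg = 3, geom = 2

Step 1 — factor the characteristic polynomial to read off the algebraic multiplicities:
  χ_A(x) = (x + 3)^3

Step 2 — compute geometric multiplicities via the rank-nullity identity g(λ) = n − rank(A − λI):
  rank(A − (-3)·I) = 1, so dim ker(A − (-3)·I) = n − 1 = 2

Summary:
  λ = -3: algebraic multiplicity = 3, geometric multiplicity = 2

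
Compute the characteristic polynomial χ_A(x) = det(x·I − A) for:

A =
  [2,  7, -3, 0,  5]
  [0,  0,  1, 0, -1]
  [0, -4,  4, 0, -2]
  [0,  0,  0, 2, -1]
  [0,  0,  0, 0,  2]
x^5 - 10*x^4 + 40*x^3 - 80*x^2 + 80*x - 32

Expanding det(x·I − A) (e.g. by cofactor expansion or by noting that A is similar to its Jordan form J, which has the same characteristic polynomial as A) gives
  χ_A(x) = x^5 - 10*x^4 + 40*x^3 - 80*x^2 + 80*x - 32
which factors as (x - 2)^5. The eigenvalues (with algebraic multiplicities) are λ = 2 with multiplicity 5.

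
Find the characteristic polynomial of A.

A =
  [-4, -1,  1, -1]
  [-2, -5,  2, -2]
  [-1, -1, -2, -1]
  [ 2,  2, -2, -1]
x^4 + 12*x^3 + 54*x^2 + 108*x + 81

Expanding det(x·I − A) (e.g. by cofactor expansion or by noting that A is similar to its Jordan form J, which has the same characteristic polynomial as A) gives
  χ_A(x) = x^4 + 12*x^3 + 54*x^2 + 108*x + 81
which factors as (x + 3)^4. The eigenvalues (with algebraic multiplicities) are λ = -3 with multiplicity 4.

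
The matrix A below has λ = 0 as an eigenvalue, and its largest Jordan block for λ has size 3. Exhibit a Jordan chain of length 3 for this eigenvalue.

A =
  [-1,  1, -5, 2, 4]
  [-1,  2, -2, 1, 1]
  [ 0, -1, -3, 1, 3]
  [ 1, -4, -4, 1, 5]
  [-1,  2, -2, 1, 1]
A Jordan chain for λ = 0 of length 3:
v_1 = (-2, -1, -1, -1, -1)ᵀ
v_2 = (-1, -1, 0, 1, -1)ᵀ
v_3 = (1, 0, 0, 0, 0)ᵀ

Let N = A − (0)·I. We want v_3 with N^3 v_3 = 0 but N^2 v_3 ≠ 0; then v_{j-1} := N · v_j for j = 3, …, 2.

Pick v_3 = (1, 0, 0, 0, 0)ᵀ.
Then v_2 = N · v_3 = (-1, -1, 0, 1, -1)ᵀ.
Then v_1 = N · v_2 = (-2, -1, -1, -1, -1)ᵀ.

Sanity check: (A − (0)·I) v_1 = (0, 0, 0, 0, 0)ᵀ = 0. ✓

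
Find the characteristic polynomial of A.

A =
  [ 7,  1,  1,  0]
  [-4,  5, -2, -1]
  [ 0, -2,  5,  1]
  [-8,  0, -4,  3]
x^4 - 20*x^3 + 150*x^2 - 500*x + 625

Expanding det(x·I − A) (e.g. by cofactor expansion or by noting that A is similar to its Jordan form J, which has the same characteristic polynomial as A) gives
  χ_A(x) = x^4 - 20*x^3 + 150*x^2 - 500*x + 625
which factors as (x - 5)^4. The eigenvalues (with algebraic multiplicities) are λ = 5 with multiplicity 4.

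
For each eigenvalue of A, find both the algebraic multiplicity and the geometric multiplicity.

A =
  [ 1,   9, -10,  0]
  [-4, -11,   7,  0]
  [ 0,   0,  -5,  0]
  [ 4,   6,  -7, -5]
λ = -5: alg = 4, geom = 2

Step 1 — factor the characteristic polynomial to read off the algebraic multiplicities:
  χ_A(x) = (x + 5)^4

Step 2 — compute geometric multiplicities via the rank-nullity identity g(λ) = n − rank(A − λI):
  rank(A − (-5)·I) = 2, so dim ker(A − (-5)·I) = n − 2 = 2

Summary:
  λ = -5: algebraic multiplicity = 4, geometric multiplicity = 2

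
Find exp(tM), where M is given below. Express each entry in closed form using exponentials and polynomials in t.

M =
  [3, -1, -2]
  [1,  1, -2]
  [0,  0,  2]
e^{tM} =
  [t*exp(2*t) + exp(2*t), -t*exp(2*t), -2*t*exp(2*t)]
  [t*exp(2*t), -t*exp(2*t) + exp(2*t), -2*t*exp(2*t)]
  [0, 0, exp(2*t)]

Strategy: write M = P · J · P⁻¹ where J is a Jordan canonical form, so e^{tM} = P · e^{tJ} · P⁻¹, and e^{tJ} can be computed block-by-block.

M has Jordan form
J =
  [2, 1, 0]
  [0, 2, 0]
  [0, 0, 2]
(up to reordering of blocks).

Per-block formulas:
  For a 1×1 block at λ = 2: exp(t · [2]) = [e^(2t)].
  For a 2×2 Jordan block J_2(2): exp(t · J_2(2)) = e^(2t)·(I + t·N), where N is the 2×2 nilpotent shift.

After assembling e^{tJ} and conjugating by P, we get:

e^{tM} =
  [t*exp(2*t) + exp(2*t), -t*exp(2*t), -2*t*exp(2*t)]
  [t*exp(2*t), -t*exp(2*t) + exp(2*t), -2*t*exp(2*t)]
  [0, 0, exp(2*t)]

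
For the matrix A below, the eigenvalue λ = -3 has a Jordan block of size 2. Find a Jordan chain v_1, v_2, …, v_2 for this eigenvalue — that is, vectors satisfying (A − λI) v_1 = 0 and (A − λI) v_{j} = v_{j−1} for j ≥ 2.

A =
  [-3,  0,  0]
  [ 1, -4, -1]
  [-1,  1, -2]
A Jordan chain for λ = -3 of length 2:
v_1 = (0, 1, -1)ᵀ
v_2 = (1, 0, 0)ᵀ

Let N = A − (-3)·I. We want v_2 with N^2 v_2 = 0 but N^1 v_2 ≠ 0; then v_{j-1} := N · v_j for j = 2, …, 2.

Pick v_2 = (1, 0, 0)ᵀ.
Then v_1 = N · v_2 = (0, 1, -1)ᵀ.

Sanity check: (A − (-3)·I) v_1 = (0, 0, 0)ᵀ = 0. ✓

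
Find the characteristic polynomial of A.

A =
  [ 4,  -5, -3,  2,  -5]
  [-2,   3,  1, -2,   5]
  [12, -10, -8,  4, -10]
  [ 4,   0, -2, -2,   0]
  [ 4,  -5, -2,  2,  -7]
x^5 + 10*x^4 + 40*x^3 + 80*x^2 + 80*x + 32

Expanding det(x·I − A) (e.g. by cofactor expansion or by noting that A is similar to its Jordan form J, which has the same characteristic polynomial as A) gives
  χ_A(x) = x^5 + 10*x^4 + 40*x^3 + 80*x^2 + 80*x + 32
which factors as (x + 2)^5. The eigenvalues (with algebraic multiplicities) are λ = -2 with multiplicity 5.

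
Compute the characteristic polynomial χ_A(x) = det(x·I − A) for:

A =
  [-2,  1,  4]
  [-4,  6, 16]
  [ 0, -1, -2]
x^3 - 2*x^2

Expanding det(x·I − A) (e.g. by cofactor expansion or by noting that A is similar to its Jordan form J, which has the same characteristic polynomial as A) gives
  χ_A(x) = x^3 - 2*x^2
which factors as x^2*(x - 2). The eigenvalues (with algebraic multiplicities) are λ = 0 with multiplicity 2, λ = 2 with multiplicity 1.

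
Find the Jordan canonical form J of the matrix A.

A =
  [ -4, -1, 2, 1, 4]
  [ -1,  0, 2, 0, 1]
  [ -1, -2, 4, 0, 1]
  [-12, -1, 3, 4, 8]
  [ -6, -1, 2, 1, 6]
J_3(2) ⊕ J_2(2)

The characteristic polynomial is
  det(x·I − A) = x^5 - 10*x^4 + 40*x^3 - 80*x^2 + 80*x - 32 = (x - 2)^5

Eigenvalues and multiplicities (the geometric multiplicity of λ is n − rank(A − λI), which equals the number of Jordan blocks for λ):
  λ = 2: algebraic multiplicity = 5, geometric multiplicity = 2

Determining the block sizes for each eigenvalue:
  λ = 2: with am = 5 and gm = 2, the partition is not yet determined (e.g. several partitions of 5 into 2 parts exist). Let N = A − (2)·I. Computing rank(N^1) = 3, rank(N^2) = 1, rank(N^3) = 0; the number of blocks of size ≥ j is rank(N^{j−1}) − rank(N^j), giving [2, 2, 1]. So we have 1 block(s) of size 3, 1 block(s) of size 2 → block sizes [3, 2]

Assembling the blocks gives a Jordan form
J =
  [2, 1, 0, 0, 0]
  [0, 2, 1, 0, 0]
  [0, 0, 2, 0, 0]
  [0, 0, 0, 2, 1]
  [0, 0, 0, 0, 2]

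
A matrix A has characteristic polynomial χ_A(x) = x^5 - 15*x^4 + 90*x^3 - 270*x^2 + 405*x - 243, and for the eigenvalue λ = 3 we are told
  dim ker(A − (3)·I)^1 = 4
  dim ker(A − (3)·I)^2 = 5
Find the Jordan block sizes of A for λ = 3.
Block sizes for λ = 3: [2, 1, 1, 1]

From the dimensions of kernels of powers, the number of Jordan blocks of size at least j is d_j − d_{j−1} where d_j = dim ker(N^j) (with d_0 = 0). Computing the differences gives [4, 1].
The number of blocks of size exactly k is (#blocks of size ≥ k) − (#blocks of size ≥ k + 1), so the partition is: 3 block(s) of size 1, 1 block(s) of size 2.
In nonincreasing order the block sizes are [2, 1, 1, 1].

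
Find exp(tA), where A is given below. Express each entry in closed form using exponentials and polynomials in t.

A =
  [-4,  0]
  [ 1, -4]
e^{tA} =
  [exp(-4*t), 0]
  [t*exp(-4*t), exp(-4*t)]

Strategy: write A = P · J · P⁻¹ where J is a Jordan canonical form, so e^{tA} = P · e^{tJ} · P⁻¹, and e^{tJ} can be computed block-by-block.

A has Jordan form
J =
  [-4,  1]
  [ 0, -4]
(up to reordering of blocks).

Per-block formulas:
  For a 2×2 Jordan block J_2(-4): exp(t · J_2(-4)) = e^(-4t)·(I + t·N), where N is the 2×2 nilpotent shift.

After assembling e^{tJ} and conjugating by P, we get:

e^{tA} =
  [exp(-4*t), 0]
  [t*exp(-4*t), exp(-4*t)]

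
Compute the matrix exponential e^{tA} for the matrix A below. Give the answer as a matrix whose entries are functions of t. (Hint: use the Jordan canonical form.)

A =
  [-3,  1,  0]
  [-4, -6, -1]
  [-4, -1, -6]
e^{tA} =
  [2*t*exp(-5*t) + exp(-5*t), t^2*exp(-5*t)/2 + t*exp(-5*t), -t^2*exp(-5*t)/2]
  [-4*t*exp(-5*t), -t^2*exp(-5*t) - t*exp(-5*t) + exp(-5*t), t^2*exp(-5*t) - t*exp(-5*t)]
  [-4*t*exp(-5*t), -t^2*exp(-5*t) - t*exp(-5*t), t^2*exp(-5*t) - t*exp(-5*t) + exp(-5*t)]

Strategy: write A = P · J · P⁻¹ where J is a Jordan canonical form, so e^{tA} = P · e^{tJ} · P⁻¹, and e^{tJ} can be computed block-by-block.

A has Jordan form
J =
  [-5,  1,  0]
  [ 0, -5,  1]
  [ 0,  0, -5]
(up to reordering of blocks).

Per-block formulas:
  For a 3×3 Jordan block J_3(-5): exp(t · J_3(-5)) = e^(-5t)·(I + t·N + (t^2/2)·N^2), where N is the 3×3 nilpotent shift.

After assembling e^{tJ} and conjugating by P, we get:

e^{tA} =
  [2*t*exp(-5*t) + exp(-5*t), t^2*exp(-5*t)/2 + t*exp(-5*t), -t^2*exp(-5*t)/2]
  [-4*t*exp(-5*t), -t^2*exp(-5*t) - t*exp(-5*t) + exp(-5*t), t^2*exp(-5*t) - t*exp(-5*t)]
  [-4*t*exp(-5*t), -t^2*exp(-5*t) - t*exp(-5*t), t^2*exp(-5*t) - t*exp(-5*t) + exp(-5*t)]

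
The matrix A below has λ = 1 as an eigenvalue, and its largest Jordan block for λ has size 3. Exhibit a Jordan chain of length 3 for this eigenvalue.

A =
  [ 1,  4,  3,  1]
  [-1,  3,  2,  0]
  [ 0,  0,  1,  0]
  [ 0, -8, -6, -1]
A Jordan chain for λ = 1 of length 3:
v_1 = (-4, -2, 0, 8)ᵀ
v_2 = (0, -1, 0, 0)ᵀ
v_3 = (1, 0, 0, 0)ᵀ

Let N = A − (1)·I. We want v_3 with N^3 v_3 = 0 but N^2 v_3 ≠ 0; then v_{j-1} := N · v_j for j = 3, …, 2.

Pick v_3 = (1, 0, 0, 0)ᵀ.
Then v_2 = N · v_3 = (0, -1, 0, 0)ᵀ.
Then v_1 = N · v_2 = (-4, -2, 0, 8)ᵀ.

Sanity check: (A − (1)·I) v_1 = (0, 0, 0, 0)ᵀ = 0. ✓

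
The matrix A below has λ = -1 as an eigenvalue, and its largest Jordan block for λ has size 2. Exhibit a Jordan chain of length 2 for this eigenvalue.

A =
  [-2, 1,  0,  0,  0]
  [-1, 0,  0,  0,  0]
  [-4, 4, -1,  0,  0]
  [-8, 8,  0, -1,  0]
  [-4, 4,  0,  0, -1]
A Jordan chain for λ = -1 of length 2:
v_1 = (-1, -1, -4, -8, -4)ᵀ
v_2 = (1, 0, 0, 0, 0)ᵀ

Let N = A − (-1)·I. We want v_2 with N^2 v_2 = 0 but N^1 v_2 ≠ 0; then v_{j-1} := N · v_j for j = 2, …, 2.

Pick v_2 = (1, 0, 0, 0, 0)ᵀ.
Then v_1 = N · v_2 = (-1, -1, -4, -8, -4)ᵀ.

Sanity check: (A − (-1)·I) v_1 = (0, 0, 0, 0, 0)ᵀ = 0. ✓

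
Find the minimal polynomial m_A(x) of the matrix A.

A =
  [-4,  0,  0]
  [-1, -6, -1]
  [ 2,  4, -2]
x^2 + 8*x + 16

The characteristic polynomial is χ_A(x) = (x + 4)^3, so the eigenvalues are known. The minimal polynomial is
  m_A(x) = Π_λ (x − λ)^{k_λ}
where k_λ is the size of the *largest* Jordan block for λ (equivalently, the smallest k with (A − λI)^k v = 0 for every generalised eigenvector v of λ).

  λ = -4: largest Jordan block has size 2, contributing (x + 4)^2

So m_A(x) = (x + 4)^2 = x^2 + 8*x + 16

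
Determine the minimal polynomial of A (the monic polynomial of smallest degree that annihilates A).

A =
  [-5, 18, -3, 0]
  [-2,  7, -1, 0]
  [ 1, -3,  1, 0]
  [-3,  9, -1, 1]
x^3 - 3*x^2 + 3*x - 1

The characteristic polynomial is χ_A(x) = (x - 1)^4, so the eigenvalues are known. The minimal polynomial is
  m_A(x) = Π_λ (x − λ)^{k_λ}
where k_λ is the size of the *largest* Jordan block for λ (equivalently, the smallest k with (A − λI)^k v = 0 for every generalised eigenvector v of λ).

  λ = 1: largest Jordan block has size 3, contributing (x − 1)^3

So m_A(x) = (x - 1)^3 = x^3 - 3*x^2 + 3*x - 1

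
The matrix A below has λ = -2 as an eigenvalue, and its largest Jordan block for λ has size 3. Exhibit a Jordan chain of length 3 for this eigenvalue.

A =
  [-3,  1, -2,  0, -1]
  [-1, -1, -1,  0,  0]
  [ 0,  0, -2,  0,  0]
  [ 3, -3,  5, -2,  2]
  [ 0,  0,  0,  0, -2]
A Jordan chain for λ = -2 of length 3:
v_1 = (1, 1, 0, -3, 0)ᵀ
v_2 = (-2, -1, 0, 5, 0)ᵀ
v_3 = (0, 0, 1, 0, 0)ᵀ

Let N = A − (-2)·I. We want v_3 with N^3 v_3 = 0 but N^2 v_3 ≠ 0; then v_{j-1} := N · v_j for j = 3, …, 2.

Pick v_3 = (0, 0, 1, 0, 0)ᵀ.
Then v_2 = N · v_3 = (-2, -1, 0, 5, 0)ᵀ.
Then v_1 = N · v_2 = (1, 1, 0, -3, 0)ᵀ.

Sanity check: (A − (-2)·I) v_1 = (0, 0, 0, 0, 0)ᵀ = 0. ✓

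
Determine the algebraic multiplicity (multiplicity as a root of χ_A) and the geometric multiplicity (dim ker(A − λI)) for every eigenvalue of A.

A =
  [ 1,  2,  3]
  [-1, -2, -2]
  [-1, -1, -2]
λ = -1: alg = 3, geom = 1

Step 1 — factor the characteristic polynomial to read off the algebraic multiplicities:
  χ_A(x) = (x + 1)^3

Step 2 — compute geometric multiplicities via the rank-nullity identity g(λ) = n − rank(A − λI):
  rank(A − (-1)·I) = 2, so dim ker(A − (-1)·I) = n − 2 = 1

Summary:
  λ = -1: algebraic multiplicity = 3, geometric multiplicity = 1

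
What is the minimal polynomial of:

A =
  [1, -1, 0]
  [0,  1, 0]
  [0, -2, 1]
x^2 - 2*x + 1

The characteristic polynomial is χ_A(x) = (x - 1)^3, so the eigenvalues are known. The minimal polynomial is
  m_A(x) = Π_λ (x − λ)^{k_λ}
where k_λ is the size of the *largest* Jordan block for λ (equivalently, the smallest k with (A − λI)^k v = 0 for every generalised eigenvector v of λ).

  λ = 1: largest Jordan block has size 2, contributing (x − 1)^2

So m_A(x) = (x - 1)^2 = x^2 - 2*x + 1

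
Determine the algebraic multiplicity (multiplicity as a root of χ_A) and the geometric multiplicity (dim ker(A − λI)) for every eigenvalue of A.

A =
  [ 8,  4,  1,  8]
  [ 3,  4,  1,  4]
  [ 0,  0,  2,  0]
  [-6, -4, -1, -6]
λ = 2: alg = 4, geom = 2

Step 1 — factor the characteristic polynomial to read off the algebraic multiplicities:
  χ_A(x) = (x - 2)^4

Step 2 — compute geometric multiplicities via the rank-nullity identity g(λ) = n − rank(A − λI):
  rank(A − (2)·I) = 2, so dim ker(A − (2)·I) = n − 2 = 2

Summary:
  λ = 2: algebraic multiplicity = 4, geometric multiplicity = 2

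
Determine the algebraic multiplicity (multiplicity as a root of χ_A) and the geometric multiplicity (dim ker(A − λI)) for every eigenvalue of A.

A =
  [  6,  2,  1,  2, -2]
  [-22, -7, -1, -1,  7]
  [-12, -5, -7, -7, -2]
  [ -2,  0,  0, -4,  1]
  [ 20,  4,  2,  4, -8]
λ = -4: alg = 5, geom = 2

Step 1 — factor the characteristic polynomial to read off the algebraic multiplicities:
  χ_A(x) = (x + 4)^5

Step 2 — compute geometric multiplicities via the rank-nullity identity g(λ) = n − rank(A − λI):
  rank(A − (-4)·I) = 3, so dim ker(A − (-4)·I) = n − 3 = 2

Summary:
  λ = -4: algebraic multiplicity = 5, geometric multiplicity = 2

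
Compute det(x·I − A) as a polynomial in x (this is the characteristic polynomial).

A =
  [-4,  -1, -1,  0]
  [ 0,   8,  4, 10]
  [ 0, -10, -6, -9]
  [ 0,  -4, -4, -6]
x^4 + 8*x^3 - 128*x - 256

Expanding det(x·I − A) (e.g. by cofactor expansion or by noting that A is similar to its Jordan form J, which has the same characteristic polynomial as A) gives
  χ_A(x) = x^4 + 8*x^3 - 128*x - 256
which factors as (x - 4)*(x + 4)^3. The eigenvalues (with algebraic multiplicities) are λ = -4 with multiplicity 3, λ = 4 with multiplicity 1.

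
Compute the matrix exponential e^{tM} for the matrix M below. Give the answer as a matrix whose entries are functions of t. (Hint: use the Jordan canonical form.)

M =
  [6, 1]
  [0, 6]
e^{tM} =
  [exp(6*t), t*exp(6*t)]
  [0, exp(6*t)]

Strategy: write M = P · J · P⁻¹ where J is a Jordan canonical form, so e^{tM} = P · e^{tJ} · P⁻¹, and e^{tJ} can be computed block-by-block.

M has Jordan form
J =
  [6, 1]
  [0, 6]
(up to reordering of blocks).

Per-block formulas:
  For a 2×2 Jordan block J_2(6): exp(t · J_2(6)) = e^(6t)·(I + t·N), where N is the 2×2 nilpotent shift.

After assembling e^{tJ} and conjugating by P, we get:

e^{tM} =
  [exp(6*t), t*exp(6*t)]
  [0, exp(6*t)]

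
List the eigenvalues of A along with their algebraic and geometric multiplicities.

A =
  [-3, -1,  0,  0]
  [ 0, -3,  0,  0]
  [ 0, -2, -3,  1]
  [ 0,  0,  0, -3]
λ = -3: alg = 4, geom = 2

Step 1 — factor the characteristic polynomial to read off the algebraic multiplicities:
  χ_A(x) = (x + 3)^4

Step 2 — compute geometric multiplicities via the rank-nullity identity g(λ) = n − rank(A − λI):
  rank(A − (-3)·I) = 2, so dim ker(A − (-3)·I) = n − 2 = 2

Summary:
  λ = -3: algebraic multiplicity = 4, geometric multiplicity = 2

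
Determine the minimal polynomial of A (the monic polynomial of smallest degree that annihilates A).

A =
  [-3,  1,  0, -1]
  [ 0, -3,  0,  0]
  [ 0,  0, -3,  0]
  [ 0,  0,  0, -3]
x^2 + 6*x + 9

The characteristic polynomial is χ_A(x) = (x + 3)^4, so the eigenvalues are known. The minimal polynomial is
  m_A(x) = Π_λ (x − λ)^{k_λ}
where k_λ is the size of the *largest* Jordan block for λ (equivalently, the smallest k with (A − λI)^k v = 0 for every generalised eigenvector v of λ).

  λ = -3: largest Jordan block has size 2, contributing (x + 3)^2

So m_A(x) = (x + 3)^2 = x^2 + 6*x + 9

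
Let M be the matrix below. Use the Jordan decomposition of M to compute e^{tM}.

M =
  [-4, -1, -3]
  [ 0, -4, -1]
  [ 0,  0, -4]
e^{tM} =
  [exp(-4*t), -t*exp(-4*t), t^2*exp(-4*t)/2 - 3*t*exp(-4*t)]
  [0, exp(-4*t), -t*exp(-4*t)]
  [0, 0, exp(-4*t)]

Strategy: write M = P · J · P⁻¹ where J is a Jordan canonical form, so e^{tM} = P · e^{tJ} · P⁻¹, and e^{tJ} can be computed block-by-block.

M has Jordan form
J =
  [-4,  1,  0]
  [ 0, -4,  1]
  [ 0,  0, -4]
(up to reordering of blocks).

Per-block formulas:
  For a 3×3 Jordan block J_3(-4): exp(t · J_3(-4)) = e^(-4t)·(I + t·N + (t^2/2)·N^2), where N is the 3×3 nilpotent shift.

After assembling e^{tJ} and conjugating by P, we get:

e^{tM} =
  [exp(-4*t), -t*exp(-4*t), t^2*exp(-4*t)/2 - 3*t*exp(-4*t)]
  [0, exp(-4*t), -t*exp(-4*t)]
  [0, 0, exp(-4*t)]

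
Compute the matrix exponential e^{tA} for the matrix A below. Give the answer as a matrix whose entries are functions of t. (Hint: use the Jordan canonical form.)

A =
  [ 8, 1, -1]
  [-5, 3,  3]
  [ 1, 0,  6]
e^{tA} =
  [3*exp(6*t) - 2*exp(5*t), exp(6*t) - exp(5*t), -exp(6*t) + exp(5*t)]
  [3*t*exp(6*t) - 8*exp(6*t) + 8*exp(5*t), t*exp(6*t) - 3*exp(6*t) + 4*exp(5*t), -t*exp(6*t) + 4*exp(6*t) - 4*exp(5*t)]
  [3*t*exp(6*t) - 2*exp(6*t) + 2*exp(5*t), t*exp(6*t) - exp(6*t) + exp(5*t), -t*exp(6*t) + 2*exp(6*t) - exp(5*t)]

Strategy: write A = P · J · P⁻¹ where J is a Jordan canonical form, so e^{tA} = P · e^{tJ} · P⁻¹, and e^{tJ} can be computed block-by-block.

A has Jordan form
J =
  [5, 0, 0]
  [0, 6, 1]
  [0, 0, 6]
(up to reordering of blocks).

Per-block formulas:
  For a 1×1 block at λ = 5: exp(t · [5]) = [e^(5t)].
  For a 2×2 Jordan block J_2(6): exp(t · J_2(6)) = e^(6t)·(I + t·N), where N is the 2×2 nilpotent shift.

After assembling e^{tJ} and conjugating by P, we get:

e^{tA} =
  [3*exp(6*t) - 2*exp(5*t), exp(6*t) - exp(5*t), -exp(6*t) + exp(5*t)]
  [3*t*exp(6*t) - 8*exp(6*t) + 8*exp(5*t), t*exp(6*t) - 3*exp(6*t) + 4*exp(5*t), -t*exp(6*t) + 4*exp(6*t) - 4*exp(5*t)]
  [3*t*exp(6*t) - 2*exp(6*t) + 2*exp(5*t), t*exp(6*t) - exp(6*t) + exp(5*t), -t*exp(6*t) + 2*exp(6*t) - exp(5*t)]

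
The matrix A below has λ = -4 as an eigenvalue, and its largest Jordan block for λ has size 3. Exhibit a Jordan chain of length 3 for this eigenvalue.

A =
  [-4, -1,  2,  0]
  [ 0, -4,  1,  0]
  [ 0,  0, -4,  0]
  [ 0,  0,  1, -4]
A Jordan chain for λ = -4 of length 3:
v_1 = (-1, 0, 0, 0)ᵀ
v_2 = (2, 1, 0, 1)ᵀ
v_3 = (0, 0, 1, 0)ᵀ

Let N = A − (-4)·I. We want v_3 with N^3 v_3 = 0 but N^2 v_3 ≠ 0; then v_{j-1} := N · v_j for j = 3, …, 2.

Pick v_3 = (0, 0, 1, 0)ᵀ.
Then v_2 = N · v_3 = (2, 1, 0, 1)ᵀ.
Then v_1 = N · v_2 = (-1, 0, 0, 0)ᵀ.

Sanity check: (A − (-4)·I) v_1 = (0, 0, 0, 0)ᵀ = 0. ✓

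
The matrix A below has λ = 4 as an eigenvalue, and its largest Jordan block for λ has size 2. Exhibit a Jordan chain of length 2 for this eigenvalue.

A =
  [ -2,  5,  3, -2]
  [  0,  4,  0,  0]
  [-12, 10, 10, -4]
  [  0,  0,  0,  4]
A Jordan chain for λ = 4 of length 2:
v_1 = (-6, 0, -12, 0)ᵀ
v_2 = (1, 0, 0, 0)ᵀ

Let N = A − (4)·I. We want v_2 with N^2 v_2 = 0 but N^1 v_2 ≠ 0; then v_{j-1} := N · v_j for j = 2, …, 2.

Pick v_2 = (1, 0, 0, 0)ᵀ.
Then v_1 = N · v_2 = (-6, 0, -12, 0)ᵀ.

Sanity check: (A − (4)·I) v_1 = (0, 0, 0, 0)ᵀ = 0. ✓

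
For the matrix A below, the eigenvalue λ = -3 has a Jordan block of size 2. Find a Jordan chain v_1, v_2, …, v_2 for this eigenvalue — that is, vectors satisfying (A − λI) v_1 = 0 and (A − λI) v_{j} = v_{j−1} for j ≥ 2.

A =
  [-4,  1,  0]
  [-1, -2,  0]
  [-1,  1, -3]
A Jordan chain for λ = -3 of length 2:
v_1 = (-1, -1, -1)ᵀ
v_2 = (1, 0, 0)ᵀ

Let N = A − (-3)·I. We want v_2 with N^2 v_2 = 0 but N^1 v_2 ≠ 0; then v_{j-1} := N · v_j for j = 2, …, 2.

Pick v_2 = (1, 0, 0)ᵀ.
Then v_1 = N · v_2 = (-1, -1, -1)ᵀ.

Sanity check: (A − (-3)·I) v_1 = (0, 0, 0)ᵀ = 0. ✓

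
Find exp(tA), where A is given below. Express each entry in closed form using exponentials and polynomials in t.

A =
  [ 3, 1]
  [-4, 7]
e^{tA} =
  [-2*t*exp(5*t) + exp(5*t), t*exp(5*t)]
  [-4*t*exp(5*t), 2*t*exp(5*t) + exp(5*t)]

Strategy: write A = P · J · P⁻¹ where J is a Jordan canonical form, so e^{tA} = P · e^{tJ} · P⁻¹, and e^{tJ} can be computed block-by-block.

A has Jordan form
J =
  [5, 1]
  [0, 5]
(up to reordering of blocks).

Per-block formulas:
  For a 2×2 Jordan block J_2(5): exp(t · J_2(5)) = e^(5t)·(I + t·N), where N is the 2×2 nilpotent shift.

After assembling e^{tJ} and conjugating by P, we get:

e^{tA} =
  [-2*t*exp(5*t) + exp(5*t), t*exp(5*t)]
  [-4*t*exp(5*t), 2*t*exp(5*t) + exp(5*t)]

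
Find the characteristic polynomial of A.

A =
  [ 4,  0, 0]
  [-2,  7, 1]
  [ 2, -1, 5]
x^3 - 16*x^2 + 84*x - 144

Expanding det(x·I − A) (e.g. by cofactor expansion or by noting that A is similar to its Jordan form J, which has the same characteristic polynomial as A) gives
  χ_A(x) = x^3 - 16*x^2 + 84*x - 144
which factors as (x - 6)^2*(x - 4). The eigenvalues (with algebraic multiplicities) are λ = 4 with multiplicity 1, λ = 6 with multiplicity 2.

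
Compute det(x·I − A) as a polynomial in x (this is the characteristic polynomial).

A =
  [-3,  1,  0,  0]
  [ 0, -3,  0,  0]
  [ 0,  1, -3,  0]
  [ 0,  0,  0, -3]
x^4 + 12*x^3 + 54*x^2 + 108*x + 81

Expanding det(x·I − A) (e.g. by cofactor expansion or by noting that A is similar to its Jordan form J, which has the same characteristic polynomial as A) gives
  χ_A(x) = x^4 + 12*x^3 + 54*x^2 + 108*x + 81
which factors as (x + 3)^4. The eigenvalues (with algebraic multiplicities) are λ = -3 with multiplicity 4.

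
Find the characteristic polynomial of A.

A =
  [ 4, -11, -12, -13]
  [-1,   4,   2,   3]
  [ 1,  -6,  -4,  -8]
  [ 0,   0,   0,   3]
x^4 - 7*x^3 + 9*x^2 + 27*x - 54

Expanding det(x·I − A) (e.g. by cofactor expansion or by noting that A is similar to its Jordan form J, which has the same characteristic polynomial as A) gives
  χ_A(x) = x^4 - 7*x^3 + 9*x^2 + 27*x - 54
which factors as (x - 3)^3*(x + 2). The eigenvalues (with algebraic multiplicities) are λ = -2 with multiplicity 1, λ = 3 with multiplicity 3.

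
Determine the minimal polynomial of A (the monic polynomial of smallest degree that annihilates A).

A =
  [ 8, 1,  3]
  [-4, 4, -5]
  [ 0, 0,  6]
x^3 - 18*x^2 + 108*x - 216

The characteristic polynomial is χ_A(x) = (x - 6)^3, so the eigenvalues are known. The minimal polynomial is
  m_A(x) = Π_λ (x − λ)^{k_λ}
where k_λ is the size of the *largest* Jordan block for λ (equivalently, the smallest k with (A − λI)^k v = 0 for every generalised eigenvector v of λ).

  λ = 6: largest Jordan block has size 3, contributing (x − 6)^3

So m_A(x) = (x - 6)^3 = x^3 - 18*x^2 + 108*x - 216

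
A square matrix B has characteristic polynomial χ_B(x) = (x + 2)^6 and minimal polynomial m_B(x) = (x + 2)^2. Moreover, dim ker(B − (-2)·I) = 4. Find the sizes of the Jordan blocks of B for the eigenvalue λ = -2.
Block sizes for λ = -2: [2, 2, 1, 1]

Step 1 — from the characteristic polynomial, algebraic multiplicity of λ = -2 is 6. From dim ker(B − (-2)·I) = 4, there are exactly 4 Jordan blocks for λ = -2.
Step 2 — from the minimal polynomial, the factor (x + 2)^2 tells us the largest block for λ = -2 has size 2.
Step 3 — with total size 6, 4 blocks, and largest block 2, the block sizes (in nonincreasing order) are [2, 2, 1, 1].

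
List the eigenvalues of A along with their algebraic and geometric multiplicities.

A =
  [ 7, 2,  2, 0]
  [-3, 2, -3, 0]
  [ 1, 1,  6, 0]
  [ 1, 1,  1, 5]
λ = 5: alg = 4, geom = 3

Step 1 — factor the characteristic polynomial to read off the algebraic multiplicities:
  χ_A(x) = (x - 5)^4

Step 2 — compute geometric multiplicities via the rank-nullity identity g(λ) = n − rank(A − λI):
  rank(A − (5)·I) = 1, so dim ker(A − (5)·I) = n − 1 = 3

Summary:
  λ = 5: algebraic multiplicity = 4, geometric multiplicity = 3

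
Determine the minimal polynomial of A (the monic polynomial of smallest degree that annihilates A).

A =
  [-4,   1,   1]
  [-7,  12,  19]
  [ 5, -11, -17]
x^3 + 9*x^2 + 27*x + 27

The characteristic polynomial is χ_A(x) = (x + 3)^3, so the eigenvalues are known. The minimal polynomial is
  m_A(x) = Π_λ (x − λ)^{k_λ}
where k_λ is the size of the *largest* Jordan block for λ (equivalently, the smallest k with (A − λI)^k v = 0 for every generalised eigenvector v of λ).

  λ = -3: largest Jordan block has size 3, contributing (x + 3)^3

So m_A(x) = (x + 3)^3 = x^3 + 9*x^2 + 27*x + 27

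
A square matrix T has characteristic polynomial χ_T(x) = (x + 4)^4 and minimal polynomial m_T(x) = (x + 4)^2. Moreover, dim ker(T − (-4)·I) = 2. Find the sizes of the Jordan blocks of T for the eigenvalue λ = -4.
Block sizes for λ = -4: [2, 2]

Step 1 — from the characteristic polynomial, algebraic multiplicity of λ = -4 is 4. From dim ker(T − (-4)·I) = 2, there are exactly 2 Jordan blocks for λ = -4.
Step 2 — from the minimal polynomial, the factor (x + 4)^2 tells us the largest block for λ = -4 has size 2.
Step 3 — with total size 4, 2 blocks, and largest block 2, the block sizes (in nonincreasing order) are [2, 2].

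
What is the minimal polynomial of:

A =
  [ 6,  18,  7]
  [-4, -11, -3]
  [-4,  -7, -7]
x^3 + 12*x^2 + 48*x + 64

The characteristic polynomial is χ_A(x) = (x + 4)^3, so the eigenvalues are known. The minimal polynomial is
  m_A(x) = Π_λ (x − λ)^{k_λ}
where k_λ is the size of the *largest* Jordan block for λ (equivalently, the smallest k with (A − λI)^k v = 0 for every generalised eigenvector v of λ).

  λ = -4: largest Jordan block has size 3, contributing (x + 4)^3

So m_A(x) = (x + 4)^3 = x^3 + 12*x^2 + 48*x + 64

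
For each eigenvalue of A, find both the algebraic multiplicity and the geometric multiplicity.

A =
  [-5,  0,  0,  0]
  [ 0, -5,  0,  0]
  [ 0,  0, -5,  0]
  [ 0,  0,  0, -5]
λ = -5: alg = 4, geom = 4

Step 1 — factor the characteristic polynomial to read off the algebraic multiplicities:
  χ_A(x) = (x + 5)^4

Step 2 — compute geometric multiplicities via the rank-nullity identity g(λ) = n − rank(A − λI):
  rank(A − (-5)·I) = 0, so dim ker(A − (-5)·I) = n − 0 = 4

Summary:
  λ = -5: algebraic multiplicity = 4, geometric multiplicity = 4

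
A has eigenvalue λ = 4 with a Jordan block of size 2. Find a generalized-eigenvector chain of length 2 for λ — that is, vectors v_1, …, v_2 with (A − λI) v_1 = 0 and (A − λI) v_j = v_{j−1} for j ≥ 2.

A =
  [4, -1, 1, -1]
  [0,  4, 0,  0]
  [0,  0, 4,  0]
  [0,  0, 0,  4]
A Jordan chain for λ = 4 of length 2:
v_1 = (-1, 0, 0, 0)ᵀ
v_2 = (0, 1, 0, 0)ᵀ

Let N = A − (4)·I. We want v_2 with N^2 v_2 = 0 but N^1 v_2 ≠ 0; then v_{j-1} := N · v_j for j = 2, …, 2.

Pick v_2 = (0, 1, 0, 0)ᵀ.
Then v_1 = N · v_2 = (-1, 0, 0, 0)ᵀ.

Sanity check: (A − (4)·I) v_1 = (0, 0, 0, 0)ᵀ = 0. ✓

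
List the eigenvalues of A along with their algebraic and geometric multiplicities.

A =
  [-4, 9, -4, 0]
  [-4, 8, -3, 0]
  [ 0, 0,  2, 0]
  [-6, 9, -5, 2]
λ = 2: alg = 4, geom = 2

Step 1 — factor the characteristic polynomial to read off the algebraic multiplicities:
  χ_A(x) = (x - 2)^4

Step 2 — compute geometric multiplicities via the rank-nullity identity g(λ) = n − rank(A − λI):
  rank(A − (2)·I) = 2, so dim ker(A − (2)·I) = n − 2 = 2

Summary:
  λ = 2: algebraic multiplicity = 4, geometric multiplicity = 2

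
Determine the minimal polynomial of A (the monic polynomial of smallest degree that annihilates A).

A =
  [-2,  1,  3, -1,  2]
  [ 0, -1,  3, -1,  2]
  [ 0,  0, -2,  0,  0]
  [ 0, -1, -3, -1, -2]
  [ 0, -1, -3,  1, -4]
x^2 + 4*x + 4

The characteristic polynomial is χ_A(x) = (x + 2)^5, so the eigenvalues are known. The minimal polynomial is
  m_A(x) = Π_λ (x − λ)^{k_λ}
where k_λ is the size of the *largest* Jordan block for λ (equivalently, the smallest k with (A − λI)^k v = 0 for every generalised eigenvector v of λ).

  λ = -2: largest Jordan block has size 2, contributing (x + 2)^2

So m_A(x) = (x + 2)^2 = x^2 + 4*x + 4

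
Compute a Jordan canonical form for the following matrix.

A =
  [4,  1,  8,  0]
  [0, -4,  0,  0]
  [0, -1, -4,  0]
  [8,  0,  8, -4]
J_2(-4) ⊕ J_1(-4) ⊕ J_1(4)

The characteristic polynomial is
  det(x·I − A) = x^4 + 8*x^3 - 128*x - 256 = (x - 4)*(x + 4)^3

Eigenvalues and multiplicities (the geometric multiplicity of λ is n − rank(A − λI), which equals the number of Jordan blocks for λ):
  λ = -4: algebraic multiplicity = 3, geometric multiplicity = 2
  λ = 4: algebraic multiplicity = 1, geometric multiplicity = 1

Determining the block sizes for each eigenvalue:
  λ = -4: 2 blocks summing to 3 forces exactly one block of size 2 and the rest size 1 → block sizes [2, 1]
  λ = 4: one block (gm = 1), so the single block has size am = 1 → block sizes [1]

Assembling the blocks gives a Jordan form
J =
  [-4,  1,  0, 0]
  [ 0, -4,  0, 0]
  [ 0,  0, -4, 0]
  [ 0,  0,  0, 4]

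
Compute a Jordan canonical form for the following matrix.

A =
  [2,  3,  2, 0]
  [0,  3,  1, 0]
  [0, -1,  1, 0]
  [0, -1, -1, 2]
J_3(2) ⊕ J_1(2)

The characteristic polynomial is
  det(x·I − A) = x^4 - 8*x^3 + 24*x^2 - 32*x + 16 = (x - 2)^4

Eigenvalues and multiplicities (the geometric multiplicity of λ is n − rank(A − λI), which equals the number of Jordan blocks for λ):
  λ = 2: algebraic multiplicity = 4, geometric multiplicity = 2

Determining the block sizes for each eigenvalue:
  λ = 2: with am = 4 and gm = 2, the partition is not yet determined (e.g. several partitions of 4 into 2 parts exist). Let N = A − (2)·I. Computing rank(N^1) = 2, rank(N^2) = 1, rank(N^3) = 0; the number of blocks of size ≥ j is rank(N^{j−1}) − rank(N^j), giving [2, 1, 1]. So we have 1 block(s) of size 3, 1 block(s) of size 1 → block sizes [3, 1]

Assembling the blocks gives a Jordan form
J =
  [2, 1, 0, 0]
  [0, 2, 1, 0]
  [0, 0, 2, 0]
  [0, 0, 0, 2]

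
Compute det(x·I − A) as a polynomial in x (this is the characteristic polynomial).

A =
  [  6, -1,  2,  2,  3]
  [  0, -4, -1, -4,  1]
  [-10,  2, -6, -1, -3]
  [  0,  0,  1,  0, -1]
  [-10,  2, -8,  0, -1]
x^5 + 5*x^4 - 5*x^3 - 25*x^2 + 40*x - 16

Expanding det(x·I − A) (e.g. by cofactor expansion or by noting that A is similar to its Jordan form J, which has the same characteristic polynomial as A) gives
  χ_A(x) = x^5 + 5*x^4 - 5*x^3 - 25*x^2 + 40*x - 16
which factors as (x - 1)^3*(x + 4)^2. The eigenvalues (with algebraic multiplicities) are λ = -4 with multiplicity 2, λ = 1 with multiplicity 3.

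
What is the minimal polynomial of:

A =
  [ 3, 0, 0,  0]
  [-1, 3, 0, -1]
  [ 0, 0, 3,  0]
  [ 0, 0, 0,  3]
x^2 - 6*x + 9

The characteristic polynomial is χ_A(x) = (x - 3)^4, so the eigenvalues are known. The minimal polynomial is
  m_A(x) = Π_λ (x − λ)^{k_λ}
where k_λ is the size of the *largest* Jordan block for λ (equivalently, the smallest k with (A − λI)^k v = 0 for every generalised eigenvector v of λ).

  λ = 3: largest Jordan block has size 2, contributing (x − 3)^2

So m_A(x) = (x - 3)^2 = x^2 - 6*x + 9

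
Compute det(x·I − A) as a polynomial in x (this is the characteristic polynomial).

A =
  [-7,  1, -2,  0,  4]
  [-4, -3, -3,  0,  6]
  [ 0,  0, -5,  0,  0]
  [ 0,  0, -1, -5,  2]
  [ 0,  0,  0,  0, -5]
x^5 + 25*x^4 + 250*x^3 + 1250*x^2 + 3125*x + 3125

Expanding det(x·I − A) (e.g. by cofactor expansion or by noting that A is similar to its Jordan form J, which has the same characteristic polynomial as A) gives
  χ_A(x) = x^5 + 25*x^4 + 250*x^3 + 1250*x^2 + 3125*x + 3125
which factors as (x + 5)^5. The eigenvalues (with algebraic multiplicities) are λ = -5 with multiplicity 5.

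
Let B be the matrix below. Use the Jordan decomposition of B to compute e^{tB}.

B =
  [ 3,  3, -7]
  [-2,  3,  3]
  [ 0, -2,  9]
e^{tB} =
  [-t^2*exp(5*t) - 2*t*exp(5*t) + exp(5*t), t^2*exp(5*t) + 3*t*exp(5*t), -5*t^2*exp(5*t)/2 - 7*t*exp(5*t)]
  [4*t^2*exp(5*t) - 2*t*exp(5*t), -4*t^2*exp(5*t) - 2*t*exp(5*t) + exp(5*t), 10*t^2*exp(5*t) + 3*t*exp(5*t)]
  [2*t^2*exp(5*t), -2*t^2*exp(5*t) - 2*t*exp(5*t), 5*t^2*exp(5*t) + 4*t*exp(5*t) + exp(5*t)]

Strategy: write B = P · J · P⁻¹ where J is a Jordan canonical form, so e^{tB} = P · e^{tJ} · P⁻¹, and e^{tJ} can be computed block-by-block.

B has Jordan form
J =
  [5, 1, 0]
  [0, 5, 1]
  [0, 0, 5]
(up to reordering of blocks).

Per-block formulas:
  For a 3×3 Jordan block J_3(5): exp(t · J_3(5)) = e^(5t)·(I + t·N + (t^2/2)·N^2), where N is the 3×3 nilpotent shift.

After assembling e^{tJ} and conjugating by P, we get:

e^{tB} =
  [-t^2*exp(5*t) - 2*t*exp(5*t) + exp(5*t), t^2*exp(5*t) + 3*t*exp(5*t), -5*t^2*exp(5*t)/2 - 7*t*exp(5*t)]
  [4*t^2*exp(5*t) - 2*t*exp(5*t), -4*t^2*exp(5*t) - 2*t*exp(5*t) + exp(5*t), 10*t^2*exp(5*t) + 3*t*exp(5*t)]
  [2*t^2*exp(5*t), -2*t^2*exp(5*t) - 2*t*exp(5*t), 5*t^2*exp(5*t) + 4*t*exp(5*t) + exp(5*t)]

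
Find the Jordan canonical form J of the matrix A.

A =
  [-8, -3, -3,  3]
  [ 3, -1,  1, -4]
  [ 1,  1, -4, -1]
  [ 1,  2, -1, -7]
J_2(-5) ⊕ J_2(-5)

The characteristic polynomial is
  det(x·I − A) = x^4 + 20*x^3 + 150*x^2 + 500*x + 625 = (x + 5)^4

Eigenvalues and multiplicities (the geometric multiplicity of λ is n − rank(A − λI), which equals the number of Jordan blocks for λ):
  λ = -5: algebraic multiplicity = 4, geometric multiplicity = 2

Determining the block sizes for each eigenvalue:
  λ = -5: with am = 4 and gm = 2, the partition is not yet determined (e.g. several partitions of 4 into 2 parts exist). Let N = A − (-5)·I. Computing rank(N^1) = 2, rank(N^2) = 0; the number of blocks of size ≥ j is rank(N^{j−1}) − rank(N^j), giving [2, 2]. So we have 2 block(s) of size 2 → block sizes [2, 2]

Assembling the blocks gives a Jordan form
J =
  [-5,  1,  0,  0]
  [ 0, -5,  0,  0]
  [ 0,  0, -5,  1]
  [ 0,  0,  0, -5]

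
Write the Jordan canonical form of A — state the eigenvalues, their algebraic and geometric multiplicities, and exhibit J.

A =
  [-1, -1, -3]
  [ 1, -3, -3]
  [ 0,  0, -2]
J_2(-2) ⊕ J_1(-2)

The characteristic polynomial is
  det(x·I − A) = x^3 + 6*x^2 + 12*x + 8 = (x + 2)^3

Eigenvalues and multiplicities (the geometric multiplicity of λ is n − rank(A − λI), which equals the number of Jordan blocks for λ):
  λ = -2: algebraic multiplicity = 3, geometric multiplicity = 2

Determining the block sizes for each eigenvalue:
  λ = -2: 2 blocks summing to 3 forces exactly one block of size 2 and the rest size 1 → block sizes [2, 1]

Assembling the blocks gives a Jordan form
J =
  [-2,  1,  0]
  [ 0, -2,  0]
  [ 0,  0, -2]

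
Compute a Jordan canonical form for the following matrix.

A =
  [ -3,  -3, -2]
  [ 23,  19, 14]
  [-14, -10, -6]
J_2(2) ⊕ J_1(6)

The characteristic polynomial is
  det(x·I − A) = x^3 - 10*x^2 + 28*x - 24 = (x - 6)*(x - 2)^2

Eigenvalues and multiplicities (the geometric multiplicity of λ is n − rank(A − λI), which equals the number of Jordan blocks for λ):
  λ = 2: algebraic multiplicity = 2, geometric multiplicity = 1
  λ = 6: algebraic multiplicity = 1, geometric multiplicity = 1

Determining the block sizes for each eigenvalue:
  λ = 2: one block (gm = 1), so the single block has size am = 2 → block sizes [2]
  λ = 6: one block (gm = 1), so the single block has size am = 1 → block sizes [1]

Assembling the blocks gives a Jordan form
J =
  [2, 1, 0]
  [0, 2, 0]
  [0, 0, 6]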